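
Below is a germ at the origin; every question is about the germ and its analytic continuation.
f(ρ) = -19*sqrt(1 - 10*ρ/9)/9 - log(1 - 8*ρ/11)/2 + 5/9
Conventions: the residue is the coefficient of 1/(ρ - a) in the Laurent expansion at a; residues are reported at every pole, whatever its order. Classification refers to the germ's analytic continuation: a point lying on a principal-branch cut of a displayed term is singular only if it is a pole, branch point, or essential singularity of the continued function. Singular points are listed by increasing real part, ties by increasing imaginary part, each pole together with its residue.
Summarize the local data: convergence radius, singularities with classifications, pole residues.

Radius of convergence at 0: 9/10.
At 9/10: an algebraic (square-root) branch point.
At 11/8: a logarithmic branch point.

Branch term (-19/9)*sqrt(1 - ρ/(9/10)): its argument vanishes at ρ = 9/10, a square-root branch point, modulus 9/10.
Branch term (-1/2)*log(1 - ρ/(11/8)): its argument vanishes at ρ = 11/8, a logarithmic branch point, modulus 11/8.
The radius of convergence is the smallest modulus among the singular points: 9/10.
List the singular points by increasing real part (a conjugate pair: the negative imaginary part first).


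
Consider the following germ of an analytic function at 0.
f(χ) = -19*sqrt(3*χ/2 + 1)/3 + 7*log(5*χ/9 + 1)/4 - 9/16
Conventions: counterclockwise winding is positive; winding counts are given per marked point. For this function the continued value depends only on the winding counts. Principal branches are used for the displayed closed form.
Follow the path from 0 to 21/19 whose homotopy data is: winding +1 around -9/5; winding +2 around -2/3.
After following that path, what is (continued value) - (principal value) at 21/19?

Continued minus principal equals (7/2)*pi*i.

The rational part is single-valued and drops out of the difference; each branch term changes only by its own monodromy.
(-19/3)*sqrt(1 - χ/(-2/3)): winding +2 is even, the square root returns to the same sheet, contribution 0.
(7/4)*log(1 - χ/(-9/5)): each positive loop around -9/5 adds 2*pi*i to the log, so winding +1 contributes (7/4)*(1)*2*pi*i = (7/2)*pi*i.
Summing the contributions at χ = 21/19 gives (7/2)*pi*i.


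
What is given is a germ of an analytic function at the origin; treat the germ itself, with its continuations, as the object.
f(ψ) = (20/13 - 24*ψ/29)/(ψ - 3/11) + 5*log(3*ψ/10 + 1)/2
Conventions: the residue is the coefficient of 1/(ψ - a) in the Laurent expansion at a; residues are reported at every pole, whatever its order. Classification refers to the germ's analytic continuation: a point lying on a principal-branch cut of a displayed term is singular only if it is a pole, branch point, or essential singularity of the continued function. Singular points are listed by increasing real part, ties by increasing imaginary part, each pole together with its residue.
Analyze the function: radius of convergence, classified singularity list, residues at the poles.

Radius of convergence at 0: 3/11.
At -10/3: a logarithmic branch point.
At 3/11: a pole of order 1; residue 5444/4147.

Denominator factor (ψ - 3/11): pole of order 1 at 3/11, modulus 3/11.
Branch term (5/2)*log(1 - ψ/(-10/3)): its argument vanishes at ψ = -10/3, a logarithmic branch point, modulus 10/3.
The radius of convergence is the smallest modulus among the singular points: 3/11.
The branch term is analytic at 3/11 and contributes nothing to the residue; only the rational part matters.
At the order-1 pole 3/11 set g(ψ) = (ψ - (3/11))*(rational part) = 20/13 - 24*ψ/29.
Simple pole: residue = g(a) at a = 3/11, which is 5444/4147.
List the singular points by increasing real part (a conjugate pair: the negative imaginary part first).


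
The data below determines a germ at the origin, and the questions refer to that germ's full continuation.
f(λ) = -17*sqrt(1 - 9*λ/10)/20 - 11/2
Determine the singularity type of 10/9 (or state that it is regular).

The point is an algebraic (square-root) branch point.

The term (-17/20)*sqrt(1 - λ/(10/9)) has argument 1 - 10/9/(10/9) = 0 at 10/9: a square-root (algebraic, two-sheeted) branch point; the remaining terms are analytic or single-valued there.


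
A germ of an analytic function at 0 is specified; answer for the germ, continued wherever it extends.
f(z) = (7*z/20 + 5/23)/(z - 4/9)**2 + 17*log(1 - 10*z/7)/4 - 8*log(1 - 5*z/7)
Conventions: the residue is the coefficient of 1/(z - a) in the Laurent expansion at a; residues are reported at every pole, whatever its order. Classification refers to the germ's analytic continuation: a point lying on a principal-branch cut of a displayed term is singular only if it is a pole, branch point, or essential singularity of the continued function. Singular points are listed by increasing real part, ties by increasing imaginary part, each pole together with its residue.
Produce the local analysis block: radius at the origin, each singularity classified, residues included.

Radius of convergence at 0: 4/9.
At 4/9: a pole of order 2; residue 7/20.
At 7/10: a logarithmic branch point.
At 7/5: a logarithmic branch point.

Denominator factor (z - 4/9)^2: pole of order 2 at 4/9, modulus 4/9.
Branch term (17/4)*log(1 - z/(7/10)): its argument vanishes at z = 7/10, a logarithmic branch point, modulus 7/10.
Branch term (-8)*log(1 - z/(7/5)): its argument vanishes at z = 7/5, a logarithmic branch point, modulus 7/5.
The radius of convergence is the smallest modulus among the singular points: 4/9.
The branch terms are analytic at 4/9 and contribute nothing to the residue; only the rational part matters.
At the order-2 pole 4/9 set g(z) = (z - (4/9))^2*(rational part) = 7*z/20 + 5/23.
Order-2 pole: residue = g'(a); g'(4/9) = 7/20, so the residue is 7/20.
List the singular points by increasing real part (a conjugate pair: the negative imaginary part first).


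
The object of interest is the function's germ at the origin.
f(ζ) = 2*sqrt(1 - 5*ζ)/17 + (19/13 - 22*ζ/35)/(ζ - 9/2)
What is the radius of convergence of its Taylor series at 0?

Denominator factor (ζ - 9/2): pole of order 1 at 9/2, modulus 9/2.
Branch term (2/17)*sqrt(1 - ζ/(1/5)): its argument vanishes at ζ = 1/5, a square-root branch point, modulus 1/5.
The radius of convergence is the smallest modulus among the singular points: 1/5.

The radius of convergence is 1/5.


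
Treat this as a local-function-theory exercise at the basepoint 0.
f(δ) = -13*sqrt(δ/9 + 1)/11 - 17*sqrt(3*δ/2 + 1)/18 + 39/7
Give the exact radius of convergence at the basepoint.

The radius of convergence is 2/3.

Branch term (-17/18)*sqrt(1 - δ/(-2/3)): its argument vanishes at δ = -2/3, a square-root branch point, modulus 2/3.
Branch term (-13/11)*sqrt(1 - δ/(-9)): its argument vanishes at δ = -9, a square-root branch point, modulus 9.
The radius of convergence is the smallest modulus among the singular points: 2/3.


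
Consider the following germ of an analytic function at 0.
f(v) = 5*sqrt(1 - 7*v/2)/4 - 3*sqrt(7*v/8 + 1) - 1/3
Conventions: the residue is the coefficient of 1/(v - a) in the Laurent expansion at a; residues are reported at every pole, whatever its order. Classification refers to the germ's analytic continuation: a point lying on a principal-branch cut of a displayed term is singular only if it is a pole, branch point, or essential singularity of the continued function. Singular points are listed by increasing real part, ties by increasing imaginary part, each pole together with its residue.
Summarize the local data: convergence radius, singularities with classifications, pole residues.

Radius of convergence at 0: 2/7.
At -8/7: an algebraic (square-root) branch point.
At 2/7: an algebraic (square-root) branch point.

Branch term (5/4)*sqrt(1 - v/(2/7)): its argument vanishes at v = 2/7, a square-root branch point, modulus 2/7.
Branch term (-3)*sqrt(1 - v/(-8/7)): its argument vanishes at v = -8/7, a square-root branch point, modulus 8/7.
The radius of convergence is the smallest modulus among the singular points: 2/7.
List the singular points by increasing real part (a conjugate pair: the negative imaginary part first).


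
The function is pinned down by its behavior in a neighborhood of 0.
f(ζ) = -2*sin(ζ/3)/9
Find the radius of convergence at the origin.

The radius of convergence is infinite.

The factor -sin(ζ/3) is entire and contributes no finite singular point.
The polynomial part has no poles.
No finite singular points: the Taylor series at 0 converges everywhere.


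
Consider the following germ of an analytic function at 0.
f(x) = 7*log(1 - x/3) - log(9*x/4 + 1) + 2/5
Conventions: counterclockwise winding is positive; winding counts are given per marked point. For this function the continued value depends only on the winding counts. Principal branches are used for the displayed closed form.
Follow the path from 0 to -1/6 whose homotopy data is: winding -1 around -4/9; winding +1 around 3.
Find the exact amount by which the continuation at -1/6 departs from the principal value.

The rational part is single-valued and drops out of the difference; each branch term changes only by its own monodromy.
(7)*log(1 - x/(3)): each positive loop around 3 adds 2*pi*i to the log, so winding +1 contributes (7)*(1)*2*pi*i = (14)*pi*i.
(-1)*log(1 - x/(-4/9)): each positive loop around -4/9 adds 2*pi*i to the log, so winding -1 contributes (-1)*(-1)*2*pi*i = (2)*pi*i.
Summing the contributions at x = -1/6 gives (16)*pi*i.

Continued minus principal equals (16)*pi*i.


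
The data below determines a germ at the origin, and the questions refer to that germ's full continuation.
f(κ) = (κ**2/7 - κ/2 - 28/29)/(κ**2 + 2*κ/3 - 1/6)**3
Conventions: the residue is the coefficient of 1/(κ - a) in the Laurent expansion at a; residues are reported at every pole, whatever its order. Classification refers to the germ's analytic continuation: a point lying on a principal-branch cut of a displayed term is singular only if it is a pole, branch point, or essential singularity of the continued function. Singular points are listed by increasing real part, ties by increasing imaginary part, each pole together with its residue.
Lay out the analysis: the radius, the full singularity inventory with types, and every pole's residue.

Radius of convergence at 0: -1/3 + (1/6)*sqrt(10).
At -1/3 - (1/6)*sqrt(10): a pole of order 3; residue (29457/25375)*sqrt(10).
At -1/3 + (1/6)*sqrt(10): a pole of order 3; residue -(29457/25375)*sqrt(10).


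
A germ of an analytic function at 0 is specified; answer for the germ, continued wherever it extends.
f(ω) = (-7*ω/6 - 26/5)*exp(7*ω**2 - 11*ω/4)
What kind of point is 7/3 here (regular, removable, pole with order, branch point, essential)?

There is no denominator, hence no pole anywhere.
The factor exp(7*ω**2 - 11*ω/4) is entire.
So the germ continues analytically to 7/3.

The point is a regular point.


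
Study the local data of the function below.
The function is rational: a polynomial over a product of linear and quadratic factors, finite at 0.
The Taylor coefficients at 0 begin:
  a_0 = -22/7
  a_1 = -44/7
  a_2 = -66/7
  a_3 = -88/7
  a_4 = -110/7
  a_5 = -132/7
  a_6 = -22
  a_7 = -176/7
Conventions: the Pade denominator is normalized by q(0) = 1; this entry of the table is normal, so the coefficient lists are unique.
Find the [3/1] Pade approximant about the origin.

Taylor coefficients needed (read off): a_0 = -22/7, a_1 = -44/7, a_2 = -66/7, a_3 = -88/7, a_4 = -110/7.
Write the denominator as Q(ε) = 1 + q1*ε. Requiring Q*f - P = O(ε^5) with deg P <= 3 kills the coefficients of ε^4..ε^4 in Q*f:
  ε^4: a_4 + q1*a_3 = 0, i.e. -110/7 + (-88/7)*q1 = 0.
Solving this linear system: q1 = -5/4.
The numerator is Q*f truncated at degree 3: P0 = a_0 = -22/7; P1 = a_1 + q1*a_0 = -33/14; P2 = a_2 + q1*a_1 = -11/7; P3 = a_3 + q1*a_2 = -11/14.

The Pade approximant has numerator coefficients [-22/7, -33/14, -11/7, -11/14]; denominator coefficients [1, -5/4].


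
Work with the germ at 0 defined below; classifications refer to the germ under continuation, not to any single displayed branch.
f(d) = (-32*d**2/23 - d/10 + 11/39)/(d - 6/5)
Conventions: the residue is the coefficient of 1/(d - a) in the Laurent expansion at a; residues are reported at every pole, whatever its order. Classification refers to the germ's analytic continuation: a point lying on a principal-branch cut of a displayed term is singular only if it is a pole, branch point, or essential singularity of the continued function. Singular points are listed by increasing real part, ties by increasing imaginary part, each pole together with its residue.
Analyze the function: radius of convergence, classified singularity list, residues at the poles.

Radius of convergence at 0: 6/5.
At 6/5: a pole of order 1; residue -41294/22425.

Denominator factor (d - 6/5): pole of order 1 at 6/5, modulus 6/5.
The radius of convergence is the smallest modulus among the singular points: 6/5.
At the order-1 pole 6/5 set g(d) = (d - (6/5))*f(d) = -32*d**2/23 - d/10 + 11/39.
Simple pole: residue = g(a) at a = 6/5, which is -41294/22425.


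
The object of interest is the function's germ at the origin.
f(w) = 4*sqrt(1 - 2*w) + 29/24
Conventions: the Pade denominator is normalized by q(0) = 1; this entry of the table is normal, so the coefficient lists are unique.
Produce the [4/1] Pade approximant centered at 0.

Taylor coefficients needed (expand at 0): a_0 = 125/24, a_1 = -4, a_2 = -2, a_3 = -2, a_4 = -5/2, a_5 = -7/2.
Write the denominator as Q(w) = 1 + q1*w. Requiring Q*f - P = O(w^6) with deg P <= 4 kills the coefficients of w^5..w^5 in Q*f:
  w^5: a_5 + q1*a_4 = 0, i.e. -7/2 + (-5/2)*q1 = 0.
Solving this linear system: q1 = -7/5.
The numerator is Q*f truncated at degree 4: P0 = a_0 = 125/24; P1 = a_1 + q1*a_0 = -271/24; P2 = a_2 + q1*a_1 = 18/5; P3 = a_3 + q1*a_2 = 4/5; P4 = a_4 + q1*a_3 = 3/10.

The Pade approximant has numerator coefficients [125/24, -271/24, 18/5, 4/5, 3/10]; denominator coefficients [1, -7/5].


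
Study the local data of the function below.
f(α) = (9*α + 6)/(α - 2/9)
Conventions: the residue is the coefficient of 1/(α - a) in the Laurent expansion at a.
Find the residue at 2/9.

At the order-1 pole 2/9 set g(α) = (α - (2/9))*f(α) = 9*α + 6.
Simple pole: residue = g(a) at a = 2/9, which is 8.

The residue is 8.


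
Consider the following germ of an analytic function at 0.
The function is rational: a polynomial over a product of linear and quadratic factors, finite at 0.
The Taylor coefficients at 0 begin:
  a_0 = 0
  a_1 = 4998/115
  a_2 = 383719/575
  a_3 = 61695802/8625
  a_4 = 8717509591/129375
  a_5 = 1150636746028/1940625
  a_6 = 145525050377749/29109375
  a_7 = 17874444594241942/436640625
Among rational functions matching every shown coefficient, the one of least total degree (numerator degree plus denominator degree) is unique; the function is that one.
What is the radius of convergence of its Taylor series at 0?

The radius of convergence is 1/7.

No rational of total degree below 6 reproduces all 8 coefficients; solving the [2/4] Pade equations on them gives f(α) = (11*α**2/10 + 17*α/23)/((α - 1/7)**2*(α**2 + α/9 + 5/6)), whose expansion matches every shown term.
Denominator factor (α**2 + α/9 + 5/6): discriminant -269/81, complex-conjugate roots (-1/18) + ((1/18)*sqrt(269))*i and (-1/18) - ((1/18)*sqrt(269))*i; poles of order 1, moduli (1/6)*sqrt(30) and (1/6)*sqrt(30).
Denominator factor (α - 1/7)^2: pole of order 2 at 1/7, modulus 1/7.
The radius of convergence is the smallest modulus among the singular points: 1/7.


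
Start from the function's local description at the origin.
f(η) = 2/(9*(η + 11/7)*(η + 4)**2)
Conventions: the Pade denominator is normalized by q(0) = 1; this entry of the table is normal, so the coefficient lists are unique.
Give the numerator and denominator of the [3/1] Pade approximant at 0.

The Pade approximant has numerator coefficients [7/792, -719047/173251584, 468349/346503168, -852509/2772025344]; denominator coefficients [1, 1604469/2406272].

Taylor coefficients needed (expand at 0): a_0 = 7/792, a_1 = -175/17424, a_2 = 12341/1533312, a_3 = -11963/2108304, a_4 = 3743761/989497344.
Write the denominator as Q(η) = 1 + q1*η. Requiring Q*f - P = O(η^5) with deg P <= 3 kills the coefficients of η^4..η^4 in Q*f:
  η^4: a_4 + q1*a_3 = 0, i.e. 3743761/989497344 + (-11963/2108304)*q1 = 0.
Solving this linear system: q1 = 1604469/2406272.
The numerator is Q*f truncated at degree 3: P0 = a_0 = 7/792; P1 = a_1 + q1*a_0 = -719047/173251584; P2 = a_2 + q1*a_1 = 468349/346503168; P3 = a_3 + q1*a_2 = -852509/2772025344.


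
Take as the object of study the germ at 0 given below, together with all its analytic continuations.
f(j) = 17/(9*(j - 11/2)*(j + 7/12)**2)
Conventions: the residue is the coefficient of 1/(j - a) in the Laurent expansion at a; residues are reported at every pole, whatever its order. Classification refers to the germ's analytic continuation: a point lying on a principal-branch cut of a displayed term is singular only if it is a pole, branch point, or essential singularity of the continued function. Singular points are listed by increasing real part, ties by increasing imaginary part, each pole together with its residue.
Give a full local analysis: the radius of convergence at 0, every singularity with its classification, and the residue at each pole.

Radius of convergence at 0: 7/12.
At -7/12: a pole of order 2; residue -272/5329.
At 11/2: a pole of order 1; residue 272/5329.

Denominator factor (j + 7/12)^2: pole of order 2 at -7/12, modulus 7/12.
Denominator factor (j - 11/2): pole of order 1 at 11/2, modulus 11/2.
The radius of convergence is the smallest modulus among the singular points: 7/12.
At the order-2 pole -7/12 set g(j) = (j - (-7/12))^2*f(j) = 17/(9*(j - 11/2)).
Order-2 pole: residue = g'(a); g'(-7/12) = -272/5329, so the residue is -272/5329.
At the order-1 pole 11/2 set g(j) = (j - (11/2))*f(j) = 17/(9*(j + 7/12)**2).
Simple pole: residue = g(a) at a = 11/2, which is 272/5329.
List the singular points by increasing real part (a conjugate pair: the negative imaginary part first).


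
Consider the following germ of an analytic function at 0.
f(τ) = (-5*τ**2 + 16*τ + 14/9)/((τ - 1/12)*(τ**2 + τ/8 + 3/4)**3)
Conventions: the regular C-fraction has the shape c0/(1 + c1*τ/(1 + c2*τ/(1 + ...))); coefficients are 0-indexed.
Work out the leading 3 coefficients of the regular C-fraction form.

Taylor coefficients (expand at 0): a_0 = -3584/81, a_1 = -78080/81, a_2 = -2679808/243.
c0 = a_0 = -3584/81. Peel one level at a time: if S = 1 + c*τ/S' with S'(0) = 1, then c is the τ-coefficient of S and S' = c*τ/(S - 1).
S_1 = c0/f = 1 + (-305/14)*τ + (132523/588)*τ^2 + ...; c1 = -305/14.
S_2 = c1*τ/(S_1 - 1) = 1 + (132523/12810)*τ + ...; c2 = 132523/12810.

The regular C-fraction coefficients are [-3584/81, -305/14, 132523/12810].


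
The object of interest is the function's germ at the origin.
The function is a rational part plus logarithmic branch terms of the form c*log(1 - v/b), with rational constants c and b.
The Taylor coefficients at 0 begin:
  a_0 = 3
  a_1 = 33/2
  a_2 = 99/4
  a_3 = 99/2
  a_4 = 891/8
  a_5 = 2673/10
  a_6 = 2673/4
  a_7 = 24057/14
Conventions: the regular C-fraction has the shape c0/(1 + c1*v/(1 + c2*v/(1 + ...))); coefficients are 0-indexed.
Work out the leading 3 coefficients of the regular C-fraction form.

The regular C-fraction coefficients are [3, -11/2, 4].

Taylor coefficients (read off): a_0 = 3, a_1 = 33/2, a_2 = 99/4.
c0 = a_0 = 3. Peel one level at a time: if S = 1 + c*v/S' with S'(0) = 1, then c is the v-coefficient of S and S' = c*v/(S - 1).
S_1 = c0/f = 1 + (-11/2)*v + (22)*v^2 + ...; c1 = -11/2.
S_2 = c1*v/(S_1 - 1) = 1 + (4)*v + ...; c2 = 4.


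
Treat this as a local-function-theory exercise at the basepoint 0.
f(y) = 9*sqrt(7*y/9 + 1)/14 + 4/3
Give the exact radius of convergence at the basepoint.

The radius of convergence is 9/7.

Branch term (9/14)*sqrt(1 - y/(-9/7)): its argument vanishes at y = -9/7, a square-root branch point, modulus 9/7.
The radius of convergence is the smallest modulus among the singular points: 9/7.


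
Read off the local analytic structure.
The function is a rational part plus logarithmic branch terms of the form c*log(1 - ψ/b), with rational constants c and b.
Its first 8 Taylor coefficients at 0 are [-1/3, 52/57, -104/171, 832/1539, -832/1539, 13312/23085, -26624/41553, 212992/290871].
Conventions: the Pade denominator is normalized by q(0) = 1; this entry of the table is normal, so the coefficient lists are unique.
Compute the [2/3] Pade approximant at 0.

The Pade approximant has numerator coefficients [-1/3, 5786/13965, 1376/2205]; denominator coefficients [1, 366/245, 96/245, -208/6615].

Taylor coefficients needed (read off): a_0 = -1/3, a_1 = 52/57, a_2 = -104/171, a_3 = 832/1539, a_4 = -832/1539, a_5 = 13312/23085.
Write the denominator as Q(ψ) = 1 + q1*ψ + q2*ψ^2 + q3*ψ^3. Requiring Q*f - P = O(ψ^6) with deg P <= 2 kills the coefficients of ψ^3..ψ^5 in Q*f:
  ψ^3: a_3 + q1*a_2 + q2*a_1 + q3*a_0 = 0, i.e. 832/1539 + (-104/171)*q1 + (52/57)*q2 + (-1/3)*q3 = 0.
  ψ^4: a_4 + q1*a_3 + q2*a_2 + q3*a_1 = 0, i.e. -832/1539 + (832/1539)*q1 + (-104/171)*q2 + (52/57)*q3 = 0.
  ψ^5: a_5 + q1*a_4 + q2*a_3 + q3*a_2 = 0, i.e. 13312/23085 + (-832/1539)*q1 + (832/1539)*q2 + (-104/171)*q3 = 0.
Solving this linear system: q1 = 366/245, q2 = 96/245, q3 = -208/6615.
The numerator is Q*f truncated at degree 2: P0 = a_0 = -1/3; P1 = a_1 + q1*a_0 = 5786/13965; P2 = a_2 + q1*a_1 + q2*a_0 = 1376/2205.


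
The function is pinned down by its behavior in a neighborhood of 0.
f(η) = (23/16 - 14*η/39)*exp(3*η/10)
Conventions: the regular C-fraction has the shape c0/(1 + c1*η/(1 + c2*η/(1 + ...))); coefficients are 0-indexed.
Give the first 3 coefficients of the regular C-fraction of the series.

Taylor coefficients (expand at 0): a_0 = 23/16, a_1 = 451/6240, a_2 = -1789/41600.
c0 = a_0 = 23/16. Peel one level at a time: if S = 1 + c*η/S' with S'(0) = 1, then c is the η-coefficient of S and S' = c*η/(S - 1).
S_1 = c0/f = 1 + (-451/8970)*η + (5221001/160921800)*η^2 + ...; c1 = -451/8970.
S_2 = c1*η/(S_1 - 1) = 1 + (5221001/8090940)*η + ...; c2 = 5221001/8090940.

The regular C-fraction coefficients are [23/16, -451/8970, 5221001/8090940].


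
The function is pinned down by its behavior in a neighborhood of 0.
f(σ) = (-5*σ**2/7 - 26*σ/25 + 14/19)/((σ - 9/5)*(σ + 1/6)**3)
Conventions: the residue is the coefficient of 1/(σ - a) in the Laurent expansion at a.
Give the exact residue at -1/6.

The residue is 12386952/27315407.

At the order-3 pole -1/6 set g(σ) = (σ - (-1/6))^3*f(σ) = (-5*σ**2/7 - 26*σ/25 + 14/19)/(σ - 9/5).
Order-3 pole: residue = g''(a)/2; g''(-1/6) = 24773904/27315407, so the residue is 12386952/27315407.


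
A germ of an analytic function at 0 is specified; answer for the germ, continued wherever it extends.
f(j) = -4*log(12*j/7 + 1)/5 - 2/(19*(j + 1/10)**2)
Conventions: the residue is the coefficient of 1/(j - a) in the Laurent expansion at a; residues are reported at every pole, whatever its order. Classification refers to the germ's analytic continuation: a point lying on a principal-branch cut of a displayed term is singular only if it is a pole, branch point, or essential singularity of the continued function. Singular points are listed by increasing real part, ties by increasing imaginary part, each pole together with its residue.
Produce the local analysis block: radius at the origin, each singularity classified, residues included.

Radius of convergence at 0: 1/10.
At -7/12: a logarithmic branch point.
At -1/10: a pole of order 2; residue 0.

Denominator factor (j + 1/10)^2: pole of order 2 at -1/10, modulus 1/10.
Branch term (-4/5)*log(1 - j/(-7/12)): its argument vanishes at j = -7/12, a logarithmic branch point, modulus 7/12.
The radius of convergence is the smallest modulus among the singular points: 1/10.
The branch term is analytic at -1/10 and contributes nothing to the residue; only the rational part matters.
At the order-2 pole -1/10 set g(j) = (j - (-1/10))^2*(rational part) = -2/19.
Order-2 pole: residue = g'(a); g'(-1/10) = 0, so the residue is 0.
List the singular points by increasing real part (a conjugate pair: the negative imaginary part first).


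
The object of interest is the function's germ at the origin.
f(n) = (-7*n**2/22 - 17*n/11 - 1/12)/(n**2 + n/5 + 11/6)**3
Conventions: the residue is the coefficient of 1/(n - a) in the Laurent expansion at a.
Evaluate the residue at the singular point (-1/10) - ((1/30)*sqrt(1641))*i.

The residue is -((465375/3600681106)*sqrt(1641))*i.

The factor n**2 + n/5 + 11/6 splits as (n - a)(n - a') with a = (-1/10) - ((1/30)*sqrt(1641))*i, a' = (-1/10) + ((1/30)*sqrt(1641))*i. At the order-3 pole a set g(n) = (n - a)^3*f(n) = [-7*n**2/22 - 17*n/11 - 1/12] / (n - a')^3.
Order-3 pole: residue = g''(a)/2; g''((-1/10) - ((1/30)*sqrt(1641))*i) = -((465375/1800340553)*sqrt(1641))*i, so the residue is -((465375/3600681106)*sqrt(1641))*i.


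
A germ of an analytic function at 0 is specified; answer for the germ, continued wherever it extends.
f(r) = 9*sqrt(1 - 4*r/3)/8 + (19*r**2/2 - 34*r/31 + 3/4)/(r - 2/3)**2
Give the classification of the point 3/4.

The point is an algebraic (square-root) branch point.

The term (9/8)*sqrt(1 - r/(3/4)) has argument 1 - 3/4/(3/4) = 0 at 3/4: a square-root (algebraic, two-sheeted) branch point; the remaining terms are analytic or single-valued there.


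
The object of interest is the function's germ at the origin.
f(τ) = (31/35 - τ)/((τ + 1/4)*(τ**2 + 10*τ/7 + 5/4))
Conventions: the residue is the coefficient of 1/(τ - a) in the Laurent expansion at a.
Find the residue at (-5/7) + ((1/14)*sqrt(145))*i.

The residue is (-318/535) + ((5812/77575)*sqrt(145))*i.

The factor τ**2 + 10*τ/7 + 5/4 splits as (τ - a)(τ - a') with a = (-5/7) + ((1/14)*sqrt(145))*i, a' = (-5/7) - ((1/14)*sqrt(145))*i. At the order-1 pole a set g(τ) = (τ - a)*f(τ) = [(31/35 - τ)/(τ + 1/4)] / (τ - a').
Simple pole: residue = g(a) at a = (-5/7) + ((1/14)*sqrt(145))*i, which is (-318/535) + ((5812/77575)*sqrt(145))*i.


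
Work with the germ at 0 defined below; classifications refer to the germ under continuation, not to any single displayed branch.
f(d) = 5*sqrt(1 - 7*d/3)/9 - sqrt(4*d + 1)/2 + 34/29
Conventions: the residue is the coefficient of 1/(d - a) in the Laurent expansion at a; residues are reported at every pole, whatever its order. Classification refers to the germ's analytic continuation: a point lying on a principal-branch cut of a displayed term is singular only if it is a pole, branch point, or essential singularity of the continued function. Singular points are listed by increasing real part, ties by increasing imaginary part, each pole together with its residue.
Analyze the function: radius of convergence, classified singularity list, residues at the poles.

Branch term (5/9)*sqrt(1 - d/(3/7)): its argument vanishes at d = 3/7, a square-root branch point, modulus 3/7.
Branch term (-1/2)*sqrt(1 - d/(-1/4)): its argument vanishes at d = -1/4, a square-root branch point, modulus 1/4.
The radius of convergence is the smallest modulus among the singular points: 1/4.
List the singular points by increasing real part (a conjugate pair: the negative imaginary part first).

Radius of convergence at 0: 1/4.
At -1/4: an algebraic (square-root) branch point.
At 3/7: an algebraic (square-root) branch point.


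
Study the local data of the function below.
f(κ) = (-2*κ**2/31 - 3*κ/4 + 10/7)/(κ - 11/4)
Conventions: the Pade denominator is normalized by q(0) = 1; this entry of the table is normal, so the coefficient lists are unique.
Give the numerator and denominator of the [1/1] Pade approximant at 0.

The Pade approximant has numerator coefficients [-40/77, 10123/24211]; denominator coefficients [1, -15580/24211].

Taylor coefficients needed (expand at 0): a_0 = -40/77, a_1 = 71/847, a_2 = 15580/288827.
Write the denominator as Q(κ) = 1 + q1*κ. Requiring Q*f - P = O(κ^3) with deg P <= 1 kills the coefficients of κ^2..κ^2 in Q*f:
  κ^2: a_2 + q1*a_1 = 0, i.e. 15580/288827 + (71/847)*q1 = 0.
Solving this linear system: q1 = -15580/24211.
The numerator is Q*f truncated at degree 1: P0 = a_0 = -40/77; P1 = a_1 + q1*a_0 = 10123/24211.


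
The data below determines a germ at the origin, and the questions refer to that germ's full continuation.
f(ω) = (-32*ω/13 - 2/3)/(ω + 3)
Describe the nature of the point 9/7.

The point is a regular point.

Denominator factors: ω + 3 = 30/7 at ω = 9/7 — none vanishes.
So the germ continues analytically to 9/7.


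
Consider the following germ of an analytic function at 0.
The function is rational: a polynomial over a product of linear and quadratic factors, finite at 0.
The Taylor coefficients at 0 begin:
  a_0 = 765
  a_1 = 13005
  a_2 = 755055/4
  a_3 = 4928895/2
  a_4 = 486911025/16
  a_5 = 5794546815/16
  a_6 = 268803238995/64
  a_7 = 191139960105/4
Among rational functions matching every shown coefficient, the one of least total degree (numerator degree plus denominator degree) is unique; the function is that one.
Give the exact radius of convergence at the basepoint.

No rational of total degree below 4 reproduces all 8 coefficients; solving the [0/4] Pade equations on them gives f(x) = 17/(5*(x - 1/10)**2*(x + 2/3)**2), whose expansion matches every shown term.
Denominator factor (x + 2/3)^2: pole of order 2 at -2/3, modulus 2/3.
Denominator factor (x - 1/10)^2: pole of order 2 at 1/10, modulus 1/10.
The radius of convergence is the smallest modulus among the singular points: 1/10.

The radius of convergence is 1/10.


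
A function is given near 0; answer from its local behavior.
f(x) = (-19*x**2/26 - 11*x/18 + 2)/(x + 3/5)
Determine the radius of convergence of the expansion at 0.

Denominator factor (x + 3/5): pole of order 1 at -3/5, modulus 3/5.
The radius of convergence is the smallest modulus among the singular points: 3/5.

The radius of convergence is 3/5.


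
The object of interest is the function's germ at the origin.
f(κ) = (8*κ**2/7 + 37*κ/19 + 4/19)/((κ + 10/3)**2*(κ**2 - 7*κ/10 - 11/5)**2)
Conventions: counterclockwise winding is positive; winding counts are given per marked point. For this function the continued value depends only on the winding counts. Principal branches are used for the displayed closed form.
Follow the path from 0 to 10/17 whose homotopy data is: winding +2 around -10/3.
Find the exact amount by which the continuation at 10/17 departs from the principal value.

The function is rational, hence single-valued: continuing it around any pole returns the same value, so the difference is 0.

Continued minus principal equals 0.


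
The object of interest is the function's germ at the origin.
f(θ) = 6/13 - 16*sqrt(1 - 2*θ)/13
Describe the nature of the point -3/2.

There is no denominator, hence no pole anywhere.
Branch term sqrt(1 - θ/(1/2)): argument at -3/2 is 4, nonzero, so -3/2 is not its branch point (a point on a principal cut is still regular for the continued germ).
So the germ continues analytically to -3/2.

The point is a regular point.


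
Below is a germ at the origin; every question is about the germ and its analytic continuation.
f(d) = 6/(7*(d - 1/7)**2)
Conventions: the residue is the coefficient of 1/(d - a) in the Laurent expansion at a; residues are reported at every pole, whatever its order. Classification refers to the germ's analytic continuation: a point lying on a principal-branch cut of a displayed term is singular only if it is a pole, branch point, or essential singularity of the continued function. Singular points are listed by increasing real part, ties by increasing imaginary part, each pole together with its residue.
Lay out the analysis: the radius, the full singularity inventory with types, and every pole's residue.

Radius of convergence at 0: 1/7.
At 1/7: a pole of order 2; residue 0.

Denominator factor (d - 1/7)^2: pole of order 2 at 1/7, modulus 1/7.
The radius of convergence is the smallest modulus among the singular points: 1/7.
At the order-2 pole 1/7 set g(d) = (d - (1/7))^2*f(d) = 6/7.
Order-2 pole: residue = g'(a); g'(1/7) = 0, so the residue is 0.


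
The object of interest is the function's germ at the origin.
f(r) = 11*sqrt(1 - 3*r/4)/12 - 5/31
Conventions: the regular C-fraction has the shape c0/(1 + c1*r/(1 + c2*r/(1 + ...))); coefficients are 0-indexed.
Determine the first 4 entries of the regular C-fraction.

Taylor coefficients (expand at 0): a_0 = 281/372, a_1 = -11/32, a_2 = -33/512, a_3 = -99/4096.
c0 = a_0 = 281/372. Peel one level at a time: if S = 1 + c*r/S' with S'(0) = 1, then c is the r-coefficient of S and S' = c*r/(S - 1).
S_1 = c0/f = 1 + (1023/2248)*r + (2955447/10107008)*r^2 + ...; c1 = 1023/2248.
S_2 = c1*r/(S_1 - 1) = 1 + (-2889/4496)*r + (-9/256)*r^2 + ...; c2 = -2889/4496.
S_3 = c2*r/(S_2 - 1) = 1 + (-281/5136)*r + ...; c3 = -281/5136.

The regular C-fraction coefficients are [281/372, 1023/2248, -2889/4496, -281/5136].


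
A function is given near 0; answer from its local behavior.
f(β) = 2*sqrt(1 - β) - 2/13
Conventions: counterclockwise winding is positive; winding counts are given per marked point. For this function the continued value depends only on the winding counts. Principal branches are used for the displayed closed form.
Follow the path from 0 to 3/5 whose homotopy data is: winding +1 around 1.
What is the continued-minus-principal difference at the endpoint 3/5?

The rational part is single-valued and drops out of the difference; each branch term changes only by its own monodromy.
(2)*sqrt(1 - β/(1)): winding +1 is odd, the square root flips sign, contributing -2*(2)*sqrt(1 - (3/5)/(1)) = -2*(2)*sqrt(2/5) = -(4/5)*sqrt(10).
Summing the contributions at β = 3/5 gives -(4/5)*sqrt(10).

Continued minus principal equals -(4/5)*sqrt(10).


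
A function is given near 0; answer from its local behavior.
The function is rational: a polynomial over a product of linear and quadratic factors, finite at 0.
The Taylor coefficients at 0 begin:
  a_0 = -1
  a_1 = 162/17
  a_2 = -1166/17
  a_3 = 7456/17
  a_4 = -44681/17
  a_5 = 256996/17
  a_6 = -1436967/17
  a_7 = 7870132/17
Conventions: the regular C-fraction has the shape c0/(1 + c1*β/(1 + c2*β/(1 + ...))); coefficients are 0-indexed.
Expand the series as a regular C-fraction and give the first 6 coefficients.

Taylor coefficients (read off): a_0 = -1, a_1 = 162/17, a_2 = -1166/17, a_3 = 7456/17, a_4 = -44681/17, a_5 = 256996/17.
c0 = a_0 = -1. Peel one level at a time: if S = 1 + c*β/S' with S'(0) = 1, then c is the β-coefficient of S and S' = c*β/(S - 1).
S_1 = c0/f = 1 + (162/17)*β + (6422/289)*β^2 + ...; c1 = 162/17.
S_2 = c1*β/(S_1 - 1) = 1 + (-3211/1377)*β + (37921/6561)*β^2 + ...; c2 = -3211/1377.
S_3 = c2*β/(S_2 - 1) = 1 + (49589/20007)*β + (24599/122018)*β^2 + ...; c3 = 49589/20007.
S_4 = c3*β/(S_3 - 1) = 1 + (-117207/1440998)*β + (204906105/5752008964)*β^2 + ...; c4 = -117207/1440998.
S_5 = c4*β/(S_4 - 1) = 1 + (48064395/109743374)*β + ...; c5 = 48064395/109743374.

The regular C-fraction coefficients are [-1, 162/17, -3211/1377, 49589/20007, -117207/1440998, 48064395/109743374].


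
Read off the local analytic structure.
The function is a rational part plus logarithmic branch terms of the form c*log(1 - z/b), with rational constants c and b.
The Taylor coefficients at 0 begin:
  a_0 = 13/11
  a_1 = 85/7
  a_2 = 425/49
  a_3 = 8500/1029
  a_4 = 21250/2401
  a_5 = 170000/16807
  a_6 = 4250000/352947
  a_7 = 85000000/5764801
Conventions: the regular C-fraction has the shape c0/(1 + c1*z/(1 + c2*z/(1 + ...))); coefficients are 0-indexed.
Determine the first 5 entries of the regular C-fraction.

The regular C-fraction coefficients are [13/11, -935/91, 870/91, 65/3654, -2675/3654].

Taylor coefficients (read off): a_0 = 13/11, a_1 = 85/7, a_2 = 425/49, a_3 = 8500/1029, a_4 = 21250/2401.
c0 = a_0 = 13/11. Peel one level at a time: if S = 1 + c*z/S' with S'(0) = 1, then c is the z-coefficient of S and S' = c*z/(S - 1).
S_1 = c0/f = 1 + (-935/91)*z + (813450/8281)*z^2 + ...; c1 = -935/91.
S_2 = c1*z/(S_1 - 1) = 1 + (870/91)*z + (-25/147)*z^2 + ...; c2 = 870/91.
S_3 = c2*z/(S_2 - 1) = 1 + (65/3654)*z + (173875/13351716)*z^2 + ...; c3 = 65/3654.
S_4 = c3*z/(S_3 - 1) = 1 + (-2675/3654)*z + ...; c4 = -2675/3654.


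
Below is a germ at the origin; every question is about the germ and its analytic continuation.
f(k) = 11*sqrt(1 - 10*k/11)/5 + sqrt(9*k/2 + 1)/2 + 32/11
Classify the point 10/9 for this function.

There is no denominator, hence no pole anywhere.
Branch term sqrt(1 - k/(-2/9)): argument at 10/9 is 6, nonzero, so 10/9 is not its branch point (a point on a principal cut is still regular for the continued germ).
Branch term sqrt(1 - k/(11/10)): argument at 10/9 is -1/99, nonzero, so 10/9 is not its branch point (a point on a principal cut is still regular for the continued germ).
So the germ continues analytically to 10/9.

The point is a regular point.


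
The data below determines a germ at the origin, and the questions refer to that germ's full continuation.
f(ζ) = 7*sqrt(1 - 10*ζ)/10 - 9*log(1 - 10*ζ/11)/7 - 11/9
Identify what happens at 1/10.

The term (7/10)*sqrt(1 - ζ/(1/10)) has argument 1 - 1/10/(1/10) = 0 at 1/10: a square-root (algebraic, two-sheeted) branch point; the remaining terms are analytic or single-valued there.

The point is an algebraic (square-root) branch point.


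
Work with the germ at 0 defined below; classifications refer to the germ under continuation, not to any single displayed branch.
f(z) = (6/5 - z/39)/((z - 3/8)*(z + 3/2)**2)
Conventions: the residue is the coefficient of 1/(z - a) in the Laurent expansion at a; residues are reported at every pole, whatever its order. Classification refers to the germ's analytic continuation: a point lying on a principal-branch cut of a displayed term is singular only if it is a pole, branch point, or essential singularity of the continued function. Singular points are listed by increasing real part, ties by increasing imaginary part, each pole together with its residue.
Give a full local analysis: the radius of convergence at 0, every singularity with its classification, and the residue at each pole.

Denominator factor (z - 3/8): pole of order 1 at 3/8, modulus 3/8.
Denominator factor (z + 3/2)^2: pole of order 2 at -3/2, modulus 3/2.
The radius of convergence is the smallest modulus among the singular points: 3/8.
At the order-2 pole -3/2 set g(z) = (z - (-3/2))^2*f(z) = (6/5 - z/39)/(z - 3/8).
Order-2 pole: residue = g'(a); g'(-3/2) = -4952/14625, so the residue is -4952/14625.
At the order-1 pole 3/8 set g(z) = (z - (3/8))*f(z) = (6/5 - z/39)/(z + 3/2)**2.
Simple pole: residue = g(a) at a = 3/8, which is 4952/14625.
List the singular points by increasing real part (a conjugate pair: the negative imaginary part first).

Radius of convergence at 0: 3/8.
At -3/2: a pole of order 2; residue -4952/14625.
At 3/8: a pole of order 1; residue 4952/14625.


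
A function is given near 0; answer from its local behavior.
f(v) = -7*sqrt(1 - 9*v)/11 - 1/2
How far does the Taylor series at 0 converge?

The radius of convergence is 1/9.

Branch term (-7/11)*sqrt(1 - v/(1/9)): its argument vanishes at v = 1/9, a square-root branch point, modulus 1/9.
The radius of convergence is the smallest modulus among the singular points: 1/9.


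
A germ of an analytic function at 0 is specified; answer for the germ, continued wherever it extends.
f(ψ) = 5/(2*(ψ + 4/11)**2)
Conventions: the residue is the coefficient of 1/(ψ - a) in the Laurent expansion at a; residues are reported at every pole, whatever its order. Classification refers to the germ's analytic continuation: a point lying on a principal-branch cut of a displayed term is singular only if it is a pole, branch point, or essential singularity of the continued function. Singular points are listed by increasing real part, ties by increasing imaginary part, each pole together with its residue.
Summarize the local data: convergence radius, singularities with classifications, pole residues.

Denominator factor (ψ + 4/11)^2: pole of order 2 at -4/11, modulus 4/11.
The radius of convergence is the smallest modulus among the singular points: 4/11.
At the order-2 pole -4/11 set g(ψ) = (ψ - (-4/11))^2*f(ψ) = 5/2.
Order-2 pole: residue = g'(a); g'(-4/11) = 0, so the residue is 0.

Radius of convergence at 0: 4/11.
At -4/11: a pole of order 2; residue 0.
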